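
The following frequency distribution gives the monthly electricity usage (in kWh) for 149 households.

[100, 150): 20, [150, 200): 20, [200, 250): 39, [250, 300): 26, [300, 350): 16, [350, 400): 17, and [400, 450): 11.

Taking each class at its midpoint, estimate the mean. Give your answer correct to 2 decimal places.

Midpoints: 125, 175, 225, 275, 325, 375, 425
Σfm = 20×125 + 20×175 + 39×225 + 26×275 + 16×325 + 17×375 + 11×425 = 38175
n = Σf = 149
Mean = 38175 / 149 = 256.2081

256.21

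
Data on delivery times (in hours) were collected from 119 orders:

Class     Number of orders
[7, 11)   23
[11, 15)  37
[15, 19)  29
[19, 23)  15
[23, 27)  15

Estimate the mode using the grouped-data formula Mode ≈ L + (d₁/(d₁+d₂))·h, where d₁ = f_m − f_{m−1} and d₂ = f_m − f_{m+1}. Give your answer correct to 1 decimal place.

13.5

Modal class: [11, 15) (highest frequency 37).
d₁ = 37 − 23 = 14, d₂ = 37 − 29 = 8
Mode ≈ 11 + (14/(14+8)) × 4 = 11 + 2.5455 = 13.5455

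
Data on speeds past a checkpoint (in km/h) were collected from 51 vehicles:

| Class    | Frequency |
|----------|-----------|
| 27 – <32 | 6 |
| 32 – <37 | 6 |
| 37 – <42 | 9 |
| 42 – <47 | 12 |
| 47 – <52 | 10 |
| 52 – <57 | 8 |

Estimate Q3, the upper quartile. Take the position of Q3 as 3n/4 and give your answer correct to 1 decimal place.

49.6

Cumulative frequencies: 6, 12, 21, 33, 43, 51
n = 51; position = 3n/4 = 38.25.
This falls in the class 47 – <52: L = 47, F = 33, f = 10, h = 5.
Upper quartile ≈ 47 + ((38.25 − 33) / 10) × 5 = 49.6250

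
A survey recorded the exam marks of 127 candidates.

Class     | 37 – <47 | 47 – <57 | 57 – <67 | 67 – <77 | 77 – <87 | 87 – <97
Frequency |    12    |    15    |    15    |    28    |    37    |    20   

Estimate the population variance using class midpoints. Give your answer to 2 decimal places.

Midpoints: 42, 52, 62, 72, 82, 92
n = 127, Σfm = 9104, mean = 71.6850
Σfm² = 682608
Σf(m − x̄)² = Σfm² − (Σfm)²/n = 682608 − 9104²/127 = 29987.4016
Population variance = 29987.4016 / 127 = 236.1213

236.12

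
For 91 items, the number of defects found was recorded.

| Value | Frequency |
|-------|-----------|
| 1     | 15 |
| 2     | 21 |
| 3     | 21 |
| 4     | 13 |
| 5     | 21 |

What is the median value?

Cumulative frequencies: 15, 36, 57, 70, 91
n = 91, so the median is the value in position (n+1)/2 = 46.
Position 46 falls at value 3.

3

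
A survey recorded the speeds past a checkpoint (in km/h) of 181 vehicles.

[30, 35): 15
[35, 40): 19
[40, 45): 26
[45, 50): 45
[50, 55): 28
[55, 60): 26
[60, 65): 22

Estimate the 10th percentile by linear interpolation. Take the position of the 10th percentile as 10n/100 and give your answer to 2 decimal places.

Cumulative frequencies: 15, 34, 60, 105, 133, 159, 181
n = 181; position = 10n/100 = 18.1.
This falls in the class [35, 40): L = 35, F = 15, f = 19, h = 5.
10th percentile ≈ 35 + ((18.1 − 15) / 19) × 5 = 35.8158

35.82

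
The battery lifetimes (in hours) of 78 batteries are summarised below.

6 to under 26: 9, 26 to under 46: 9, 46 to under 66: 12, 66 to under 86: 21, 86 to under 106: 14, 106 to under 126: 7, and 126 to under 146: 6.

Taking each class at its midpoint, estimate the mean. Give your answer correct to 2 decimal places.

Midpoints: 16, 36, 56, 76, 96, 116, 136
Σfm = 9×16 + 9×36 + 12×56 + 21×76 + 14×96 + 7×116 + 6×136 = 5708
n = Σf = 78
Mean = 5708 / 78 = 73.1795

73.18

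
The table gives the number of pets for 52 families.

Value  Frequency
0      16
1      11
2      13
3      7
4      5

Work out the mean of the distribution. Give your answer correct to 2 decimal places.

1.50

Values: 0, 1, 2, 3, 4
Σfx = 16×0 + 11×1 + 13×2 + 7×3 + 5×4 = 78
n = Σf = 52
Mean = 78 / 52 = 1.5000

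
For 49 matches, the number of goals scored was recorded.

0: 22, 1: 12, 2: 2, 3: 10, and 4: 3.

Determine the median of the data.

1

Cumulative frequencies: 22, 34, 36, 46, 49
n = 49, so the median is the value in position (n+1)/2 = 25.
Position 25 falls at value 1.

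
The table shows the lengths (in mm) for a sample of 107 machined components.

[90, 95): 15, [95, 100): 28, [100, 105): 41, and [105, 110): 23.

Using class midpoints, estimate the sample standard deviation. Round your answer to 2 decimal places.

Midpoints: 92.5, 97.5, 102.5, 107.5
n = 107, Σfm = 10792.5, mean = 100.8645
Σfm² = 1091068.75
Σf(m − x̄)² = Σfm² − (Σfm)²/n = 1091068.75 − 10792.5²/107 = 2488.7850
Sample variance = 2488.7850 / 106 = 23.4791
Standard deviation = √23.4791 = 4.8455

4.85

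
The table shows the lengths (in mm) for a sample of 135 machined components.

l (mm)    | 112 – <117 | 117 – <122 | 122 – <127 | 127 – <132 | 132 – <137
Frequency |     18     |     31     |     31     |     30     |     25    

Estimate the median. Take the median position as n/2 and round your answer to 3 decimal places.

Cumulative frequencies: 18, 49, 80, 110, 135
n = 135; position = n/2 = 67.5.
This falls in the class 122 – <127: L = 122, F = 49, f = 31, h = 5.
Median ≈ 122 + ((67.5 − 49) / 31) × 5 = 124.9839

124.984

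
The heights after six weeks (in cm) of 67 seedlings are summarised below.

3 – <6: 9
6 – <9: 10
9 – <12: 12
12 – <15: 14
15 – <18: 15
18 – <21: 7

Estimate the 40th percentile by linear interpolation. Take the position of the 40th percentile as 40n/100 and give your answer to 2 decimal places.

Cumulative frequencies: 9, 19, 31, 45, 60, 67
n = 67; position = 40n/100 = 26.8.
This falls in the class 9 – <12: L = 9, F = 19, f = 12, h = 3.
40th percentile ≈ 9 + ((26.8 − 19) / 12) × 3 = 10.9500

10.95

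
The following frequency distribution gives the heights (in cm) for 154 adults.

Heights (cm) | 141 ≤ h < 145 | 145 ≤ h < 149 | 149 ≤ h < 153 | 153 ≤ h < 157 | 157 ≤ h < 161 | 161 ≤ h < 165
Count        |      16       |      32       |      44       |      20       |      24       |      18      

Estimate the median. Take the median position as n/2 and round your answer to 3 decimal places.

151.636

Cumulative frequencies: 16, 48, 92, 112, 136, 154
n = 154; position = n/2 = 77.
This falls in the class 149 ≤ h < 153: L = 149, F = 48, f = 44, h = 4.
Median ≈ 149 + ((77 − 48) / 44) × 4 = 151.6364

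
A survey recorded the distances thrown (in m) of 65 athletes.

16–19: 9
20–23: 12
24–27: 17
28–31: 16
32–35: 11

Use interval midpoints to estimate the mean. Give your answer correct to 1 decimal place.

Midpoints: 17.5, 21.5, 25.5, 29.5, 33.5
Σfm = 9×17.5 + 12×21.5 + 17×25.5 + 16×29.5 + 11×33.5 = 1689.5
n = Σf = 65
Mean = 1689.5 / 65 = 25.9923

26.0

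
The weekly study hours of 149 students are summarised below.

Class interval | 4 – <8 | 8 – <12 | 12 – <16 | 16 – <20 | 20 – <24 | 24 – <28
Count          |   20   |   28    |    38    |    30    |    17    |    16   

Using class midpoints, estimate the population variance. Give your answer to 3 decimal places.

Midpoints: 6, 10, 14, 18, 22, 26
n = 149, Σfm = 2262, mean = 15.1812
Σfm² = 39732
Σf(m − x̄)² = Σfm² − (Σfm)²/n = 39732 − 2262²/149 = 5392.1074
Population variance = 5392.1074 / 149 = 36.1886

36.189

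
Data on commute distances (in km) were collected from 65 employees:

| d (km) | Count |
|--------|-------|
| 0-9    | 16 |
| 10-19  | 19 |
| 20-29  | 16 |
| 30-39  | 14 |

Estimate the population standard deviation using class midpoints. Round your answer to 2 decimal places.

10.81

Midpoints: 4.5, 14.5, 24.5, 34.5
n = 65, Σfm = 1222.5, mean = 18.8077
Σfm² = 30586.25
Σf(m − x̄)² = Σfm² − (Σfm)²/n = 30586.25 − 1222.5²/65 = 7593.8462
Population variance = 7593.8462 / 65 = 116.8284
Standard deviation = √116.8284 = 10.8087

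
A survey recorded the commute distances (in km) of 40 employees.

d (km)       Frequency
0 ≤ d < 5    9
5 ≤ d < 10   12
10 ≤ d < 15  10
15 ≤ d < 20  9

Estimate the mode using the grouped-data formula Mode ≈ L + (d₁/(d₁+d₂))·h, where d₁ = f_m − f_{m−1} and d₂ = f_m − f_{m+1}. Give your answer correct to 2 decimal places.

Modal class: 5 ≤ d < 10 (highest frequency 12).
d₁ = 12 − 9 = 3, d₂ = 12 − 10 = 2
Mode ≈ 5 + (3/(3+2)) × 5 = 5 + 3.0000 = 8.0000

8.00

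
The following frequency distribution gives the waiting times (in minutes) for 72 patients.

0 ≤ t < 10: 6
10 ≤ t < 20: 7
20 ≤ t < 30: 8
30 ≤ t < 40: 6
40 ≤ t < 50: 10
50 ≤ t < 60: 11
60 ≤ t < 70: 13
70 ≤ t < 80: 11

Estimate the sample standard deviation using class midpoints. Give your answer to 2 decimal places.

Midpoints: 5, 15, 25, 35, 45, 55, 65, 75
n = 72, Σfm = 3270, mean = 45.4167
Σfm² = 184400
Σf(m − x̄)² = Σfm² − (Σfm)²/n = 184400 − 3270²/72 = 35887.5000
Sample variance = 35887.5000 / 71 = 505.4577
Standard deviation = √505.4577 = 22.4824

22.48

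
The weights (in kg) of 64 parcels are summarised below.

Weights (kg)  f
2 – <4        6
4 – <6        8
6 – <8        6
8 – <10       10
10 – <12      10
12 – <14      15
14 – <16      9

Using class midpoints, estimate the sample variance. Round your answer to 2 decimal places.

Midpoints: 3, 5, 7, 9, 11, 13, 15
n = 64, Σfm = 630, mean = 9.8438
Σfm² = 7128
Σf(m − x̄)² = Σfm² − (Σfm)²/n = 7128 − 630²/64 = 926.4375
Sample variance = 926.4375 / 63 = 14.7054

14.71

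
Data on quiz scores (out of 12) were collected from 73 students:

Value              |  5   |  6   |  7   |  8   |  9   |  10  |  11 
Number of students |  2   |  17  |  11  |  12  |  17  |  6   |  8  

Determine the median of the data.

8

Cumulative frequencies: 2, 19, 30, 42, 59, 65, 73
n = 73, so the median is the value in position (n+1)/2 = 37.
Position 37 falls at value 8.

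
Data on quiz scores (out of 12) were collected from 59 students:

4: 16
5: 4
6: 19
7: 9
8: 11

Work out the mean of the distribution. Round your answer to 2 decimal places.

Values: 4, 5, 6, 7, 8
Σfx = 16×4 + 4×5 + 19×6 + 9×7 + 11×8 = 349
n = Σf = 59
Mean = 349 / 59 = 5.9153

5.92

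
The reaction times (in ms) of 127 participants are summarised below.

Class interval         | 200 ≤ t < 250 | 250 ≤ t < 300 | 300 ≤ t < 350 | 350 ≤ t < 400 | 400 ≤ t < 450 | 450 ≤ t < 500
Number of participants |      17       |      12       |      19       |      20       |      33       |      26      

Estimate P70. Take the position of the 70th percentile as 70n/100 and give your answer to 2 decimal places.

Cumulative frequencies: 17, 29, 48, 68, 101, 127
n = 127; position = 70n/100 = 88.9.
This falls in the class 400 ≤ t < 450: L = 400, F = 68, f = 33, h = 50.
70th percentile ≈ 400 + ((88.9 − 68) / 33) × 50 = 431.6667

431.67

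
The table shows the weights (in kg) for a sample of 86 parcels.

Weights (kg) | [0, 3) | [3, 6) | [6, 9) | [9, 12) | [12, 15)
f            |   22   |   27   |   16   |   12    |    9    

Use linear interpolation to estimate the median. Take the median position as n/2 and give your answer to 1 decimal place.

5.3

Cumulative frequencies: 22, 49, 65, 77, 86
n = 86; position = n/2 = 43.
This falls in the class [3, 6): L = 3, F = 22, f = 27, h = 3.
Median ≈ 3 + ((43 − 22) / 27) × 3 = 5.3333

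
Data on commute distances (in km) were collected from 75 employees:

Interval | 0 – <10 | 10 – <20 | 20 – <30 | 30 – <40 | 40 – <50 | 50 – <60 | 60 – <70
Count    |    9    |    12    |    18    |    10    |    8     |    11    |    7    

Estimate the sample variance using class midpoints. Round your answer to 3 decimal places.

Midpoints: 5, 15, 25, 35, 45, 55, 65
n = 75, Σfm = 2445, mean = 32.6000
Σfm² = 105475
Σf(m − x̄)² = Σfm² − (Σfm)²/n = 105475 − 2445²/75 = 25768.0000
Sample variance = 25768.0000 / 74 = 348.2162

348.216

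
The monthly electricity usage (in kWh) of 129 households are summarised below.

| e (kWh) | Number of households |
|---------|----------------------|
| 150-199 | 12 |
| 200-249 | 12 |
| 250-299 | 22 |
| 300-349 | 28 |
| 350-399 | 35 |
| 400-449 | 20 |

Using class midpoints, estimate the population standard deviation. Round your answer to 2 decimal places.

Midpoints: 174.5, 224.5, 274.5, 324.5, 374.5, 424.5
n = 129, Σfm = 41510.5, mean = 321.7868
Σfm² = 14089082.25
Σf(m − x̄)² = Σfm² − (Σfm)²/n = 14089082.25 − 41510.5²/129 = 731550.3876
Population variance = 731550.3876 / 129 = 5670.9332
Standard deviation = √5670.9332 = 75.3056

75.31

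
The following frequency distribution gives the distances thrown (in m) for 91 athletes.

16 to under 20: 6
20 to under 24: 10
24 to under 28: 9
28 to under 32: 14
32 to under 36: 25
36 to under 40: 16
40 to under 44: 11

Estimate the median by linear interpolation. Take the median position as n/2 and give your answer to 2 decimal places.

33.04

Cumulative frequencies: 6, 16, 25, 39, 64, 80, 91
n = 91; position = n/2 = 45.5.
This falls in the class 32 to under 36: L = 32, F = 39, f = 25, h = 4.
Median ≈ 32 + ((45.5 − 39) / 25) × 4 = 33.0400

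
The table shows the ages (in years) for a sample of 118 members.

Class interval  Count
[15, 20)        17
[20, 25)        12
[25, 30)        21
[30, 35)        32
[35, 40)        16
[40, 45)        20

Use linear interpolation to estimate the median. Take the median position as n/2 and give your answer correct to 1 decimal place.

Cumulative frequencies: 17, 29, 50, 82, 98, 118
n = 118; position = n/2 = 59.
This falls in the class [30, 35): L = 30, F = 50, f = 32, h = 5.
Median ≈ 30 + ((59 − 50) / 32) × 5 = 31.4062

31.4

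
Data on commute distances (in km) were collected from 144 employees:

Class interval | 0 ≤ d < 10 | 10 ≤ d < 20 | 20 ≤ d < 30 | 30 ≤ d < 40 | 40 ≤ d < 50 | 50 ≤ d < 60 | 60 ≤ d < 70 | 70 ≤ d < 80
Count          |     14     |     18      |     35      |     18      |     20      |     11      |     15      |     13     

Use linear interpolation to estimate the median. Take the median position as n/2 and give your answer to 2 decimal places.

Cumulative frequencies: 14, 32, 67, 85, 105, 116, 131, 144
n = 144; position = n/2 = 72.
This falls in the class 30 ≤ d < 40: L = 30, F = 67, f = 18, h = 10.
Median ≈ 30 + ((72 − 67) / 18) × 10 = 32.7778

32.78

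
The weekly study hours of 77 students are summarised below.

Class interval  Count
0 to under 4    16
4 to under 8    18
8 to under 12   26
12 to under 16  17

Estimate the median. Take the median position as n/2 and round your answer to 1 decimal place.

8.7

Cumulative frequencies: 16, 34, 60, 77
n = 77; position = n/2 = 38.5.
This falls in the class 8 to under 12: L = 8, F = 34, f = 26, h = 4.
Median ≈ 8 + ((38.5 − 34) / 26) × 4 = 8.6923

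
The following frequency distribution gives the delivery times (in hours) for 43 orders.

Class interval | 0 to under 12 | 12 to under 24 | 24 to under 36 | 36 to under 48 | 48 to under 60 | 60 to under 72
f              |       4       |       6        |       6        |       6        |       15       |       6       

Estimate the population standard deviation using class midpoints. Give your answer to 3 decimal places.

Midpoints: 6, 18, 30, 42, 54, 66
n = 43, Σfm = 1770, mean = 41.1628
Σfm² = 87948
Σf(m − x̄)² = Σfm² − (Σfm)²/n = 87948 − 1770²/43 = 15089.8605
Population variance = 15089.8605 / 43 = 350.9270
Standard deviation = √350.9270 = 18.7330

18.733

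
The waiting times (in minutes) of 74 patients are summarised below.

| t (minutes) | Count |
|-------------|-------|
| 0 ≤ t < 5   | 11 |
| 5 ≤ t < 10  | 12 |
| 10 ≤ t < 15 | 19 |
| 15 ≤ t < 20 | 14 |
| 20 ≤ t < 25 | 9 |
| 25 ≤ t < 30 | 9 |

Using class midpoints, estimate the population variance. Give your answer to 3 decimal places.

Midpoints: 2.5, 7.5, 12.5, 17.5, 22.5, 27.5
n = 74, Σfm = 1050, mean = 14.1892
Σfm² = 19362.5
Σf(m − x̄)² = Σfm² − (Σfm)²/n = 19362.5 − 1050²/74 = 4463.8514
Population variance = 4463.8514 / 74 = 60.3223

60.322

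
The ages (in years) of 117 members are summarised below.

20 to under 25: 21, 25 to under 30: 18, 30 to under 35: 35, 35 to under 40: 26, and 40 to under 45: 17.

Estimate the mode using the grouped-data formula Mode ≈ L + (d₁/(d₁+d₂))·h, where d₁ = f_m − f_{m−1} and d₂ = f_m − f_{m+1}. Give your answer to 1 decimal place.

Modal class: 30 to under 35 (highest frequency 35).
d₁ = 35 − 18 = 17, d₂ = 35 − 26 = 9
Mode ≈ 30 + (17/(17+9)) × 5 = 30 + 3.2692 = 33.2692

33.3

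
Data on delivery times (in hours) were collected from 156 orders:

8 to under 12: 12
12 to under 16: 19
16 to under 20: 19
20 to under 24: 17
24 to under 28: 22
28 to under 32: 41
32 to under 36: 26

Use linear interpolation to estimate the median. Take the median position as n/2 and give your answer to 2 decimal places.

26.00

Cumulative frequencies: 12, 31, 50, 67, 89, 130, 156
n = 156; position = n/2 = 78.
This falls in the class 24 to under 28: L = 24, F = 67, f = 22, h = 4.
Median ≈ 24 + ((78 − 67) / 22) × 4 = 26.0000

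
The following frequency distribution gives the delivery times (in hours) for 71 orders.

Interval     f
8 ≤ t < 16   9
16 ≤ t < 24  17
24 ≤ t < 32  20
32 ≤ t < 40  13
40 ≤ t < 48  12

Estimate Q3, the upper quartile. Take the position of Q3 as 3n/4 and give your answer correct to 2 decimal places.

Cumulative frequencies: 9, 26, 46, 59, 71
n = 71; position = 3n/4 = 53.25.
This falls in the class 32 ≤ t < 40: L = 32, F = 46, f = 13, h = 8.
Upper quartile ≈ 32 + ((53.25 − 46) / 13) × 8 = 36.4615

36.46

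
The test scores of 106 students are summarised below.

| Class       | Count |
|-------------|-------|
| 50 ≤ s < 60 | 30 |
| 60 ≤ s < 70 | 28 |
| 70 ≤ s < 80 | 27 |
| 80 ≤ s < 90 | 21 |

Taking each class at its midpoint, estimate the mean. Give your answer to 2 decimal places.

Midpoints: 55, 65, 75, 85
Σfm = 30×55 + 28×65 + 27×75 + 21×85 = 7280
n = Σf = 106
Mean = 7280 / 106 = 68.6792

68.68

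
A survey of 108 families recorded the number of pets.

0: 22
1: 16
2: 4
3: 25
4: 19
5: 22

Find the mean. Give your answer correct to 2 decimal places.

2.64

Values: 0, 1, 2, 3, 4, 5
Σfx = 22×0 + 16×1 + 4×2 + 25×3 + 19×4 + 22×5 = 285
n = Σf = 108
Mean = 285 / 108 = 2.6389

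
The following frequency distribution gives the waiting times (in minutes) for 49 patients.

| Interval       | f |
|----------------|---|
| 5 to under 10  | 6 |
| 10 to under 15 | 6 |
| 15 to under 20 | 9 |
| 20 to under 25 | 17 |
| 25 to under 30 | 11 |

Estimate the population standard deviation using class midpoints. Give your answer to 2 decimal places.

6.47

Midpoints: 7.5, 12.5, 17.5, 22.5, 27.5
n = 49, Σfm = 962.5, mean = 19.6429
Σfm² = 20956.25
Σf(m − x̄)² = Σfm² − (Σfm)²/n = 20956.25 − 962.5²/49 = 2050.0000
Population variance = 2050.0000 / 49 = 41.8367
Standard deviation = √41.8367 = 6.4681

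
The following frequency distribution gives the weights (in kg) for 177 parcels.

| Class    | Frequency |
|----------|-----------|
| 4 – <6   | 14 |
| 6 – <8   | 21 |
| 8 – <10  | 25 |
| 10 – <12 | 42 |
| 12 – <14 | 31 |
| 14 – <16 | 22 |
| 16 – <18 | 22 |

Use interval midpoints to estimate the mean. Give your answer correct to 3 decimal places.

11.362

Midpoints: 5, 7, 9, 11, 13, 15, 17
Σfm = 14×5 + 21×7 + 25×9 + 42×11 + 31×13 + 22×15 + 22×17 = 2011
n = Σf = 177
Mean = 2011 / 177 = 11.3616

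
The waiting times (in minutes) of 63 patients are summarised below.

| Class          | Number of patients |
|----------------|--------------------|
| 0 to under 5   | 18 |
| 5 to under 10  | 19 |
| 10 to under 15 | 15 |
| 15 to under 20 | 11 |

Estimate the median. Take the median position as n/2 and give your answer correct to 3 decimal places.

Cumulative frequencies: 18, 37, 52, 63
n = 63; position = n/2 = 31.5.
This falls in the class 5 to under 10: L = 5, F = 18, f = 19, h = 5.
Median ≈ 5 + ((31.5 − 18) / 19) × 5 = 8.5526

8.553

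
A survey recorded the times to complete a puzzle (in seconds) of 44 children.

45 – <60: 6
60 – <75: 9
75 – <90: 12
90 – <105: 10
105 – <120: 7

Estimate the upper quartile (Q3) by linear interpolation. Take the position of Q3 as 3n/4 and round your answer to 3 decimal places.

99.000

Cumulative frequencies: 6, 15, 27, 37, 44
n = 44; position = 3n/4 = 33.
This falls in the class 90 – <105: L = 90, F = 27, f = 10, h = 15.
Upper quartile ≈ 90 + ((33 − 27) / 10) × 15 = 99.0000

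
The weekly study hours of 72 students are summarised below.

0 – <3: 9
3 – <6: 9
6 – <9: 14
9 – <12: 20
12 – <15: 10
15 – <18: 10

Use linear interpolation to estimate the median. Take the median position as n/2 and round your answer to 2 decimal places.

Cumulative frequencies: 9, 18, 32, 52, 62, 72
n = 72; position = n/2 = 36.
This falls in the class 9 – <12: L = 9, F = 32, f = 20, h = 3.
Median ≈ 9 + ((36 − 32) / 20) × 3 = 9.6000

9.60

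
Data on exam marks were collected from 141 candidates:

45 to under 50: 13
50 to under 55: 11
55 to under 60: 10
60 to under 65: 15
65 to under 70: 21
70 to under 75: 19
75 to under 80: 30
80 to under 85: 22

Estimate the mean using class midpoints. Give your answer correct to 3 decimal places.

68.387

Midpoints: 47.5, 52.5, 57.5, 62.5, 67.5, 72.5, 77.5, 82.5
Σfm = 13×47.5 + 11×52.5 + 10×57.5 + 15×62.5 + 21×67.5 + 19×72.5 + 30×77.5 + 22×82.5 = 9642.5
n = Σf = 141
Mean = 9642.5 / 141 = 68.3865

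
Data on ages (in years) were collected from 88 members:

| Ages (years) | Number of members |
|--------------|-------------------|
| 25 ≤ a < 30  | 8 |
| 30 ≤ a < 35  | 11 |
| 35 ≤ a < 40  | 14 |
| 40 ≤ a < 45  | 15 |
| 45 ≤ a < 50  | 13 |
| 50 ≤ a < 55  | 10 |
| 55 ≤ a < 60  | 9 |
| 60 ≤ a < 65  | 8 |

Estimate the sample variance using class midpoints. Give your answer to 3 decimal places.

Midpoints: 27.5, 32.5, 37.5, 42.5, 47.5, 52.5, 57.5, 62.5
n = 88, Σfm = 3900, mean = 44.3182
Σfm² = 182350
Σf(m − x̄)² = Σfm² − (Σfm)²/n = 182350 − 3900²/88 = 9509.0909
Sample variance = 9509.0909 / 87 = 109.2999

109.300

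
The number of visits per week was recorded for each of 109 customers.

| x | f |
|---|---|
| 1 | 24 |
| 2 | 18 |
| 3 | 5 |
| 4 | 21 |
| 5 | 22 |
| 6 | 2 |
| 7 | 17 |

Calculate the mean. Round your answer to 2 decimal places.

Values: 1, 2, 3, 4, 5, 6, 7
Σfx = 24×1 + 18×2 + 5×3 + 21×4 + 22×5 + 2×6 + 17×7 = 400
n = Σf = 109
Mean = 400 / 109 = 3.6697

3.67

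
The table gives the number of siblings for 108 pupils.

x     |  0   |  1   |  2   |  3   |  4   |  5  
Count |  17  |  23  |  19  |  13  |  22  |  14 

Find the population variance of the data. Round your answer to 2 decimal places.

2.79

Values: 0, 1, 2, 3, 4, 5
n = 108, Σfx = 258, mean = 2.3889
Σfx² = 918
Σf(x − x̄)² = Σfx² − (Σfx)²/n = 918 − 258²/108 = 301.6667
Population variance = 301.6667 / 108 = 2.7932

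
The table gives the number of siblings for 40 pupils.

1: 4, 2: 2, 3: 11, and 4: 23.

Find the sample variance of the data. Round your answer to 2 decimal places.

Values: 1, 2, 3, 4
n = 40, Σfx = 133, mean = 3.3250
Σfx² = 479
Σf(x − x̄)² = Σfx² − (Σfx)²/n = 479 − 133²/40 = 36.7750
Sample variance = 36.7750 / 39 = 0.9429

0.94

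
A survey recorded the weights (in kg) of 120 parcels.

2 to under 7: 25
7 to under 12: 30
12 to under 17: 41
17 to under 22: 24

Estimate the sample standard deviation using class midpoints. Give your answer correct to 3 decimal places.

Midpoints: 4.5, 9.5, 14.5, 19.5
n = 120, Σfm = 1460, mean = 12.1667
Σfm² = 20960
Σf(m − x̄)² = Σfm² − (Σfm)²/n = 20960 − 1460²/120 = 3196.6667
Sample variance = 3196.6667 / 119 = 26.8627
Standard deviation = √26.8627 = 5.1829

5.183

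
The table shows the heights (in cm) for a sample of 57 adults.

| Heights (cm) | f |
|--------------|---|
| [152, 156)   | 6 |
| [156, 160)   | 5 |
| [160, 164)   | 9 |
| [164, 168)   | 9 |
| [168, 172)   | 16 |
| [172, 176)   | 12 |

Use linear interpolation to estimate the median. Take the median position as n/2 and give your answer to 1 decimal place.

167.8

Cumulative frequencies: 6, 11, 20, 29, 45, 57
n = 57; position = n/2 = 28.5.
This falls in the class [164, 168): L = 164, F = 20, f = 9, h = 4.
Median ≈ 164 + ((28.5 − 20) / 9) × 4 = 167.7778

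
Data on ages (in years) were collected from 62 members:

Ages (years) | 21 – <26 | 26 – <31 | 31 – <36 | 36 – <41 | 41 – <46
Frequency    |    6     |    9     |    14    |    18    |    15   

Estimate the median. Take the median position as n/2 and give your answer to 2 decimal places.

Cumulative frequencies: 6, 15, 29, 47, 62
n = 62; position = n/2 = 31.
This falls in the class 36 – <41: L = 36, F = 29, f = 18, h = 5.
Median ≈ 36 + ((31 − 29) / 18) × 5 = 36.5556

36.56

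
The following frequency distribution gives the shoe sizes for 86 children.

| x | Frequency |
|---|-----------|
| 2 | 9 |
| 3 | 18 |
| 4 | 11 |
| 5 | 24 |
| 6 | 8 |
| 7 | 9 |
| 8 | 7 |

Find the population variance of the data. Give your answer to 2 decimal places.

Values: 2, 3, 4, 5, 6, 7, 8
n = 86, Σfx = 403, mean = 4.6860
Σfx² = 2151
Σf(x − x̄)² = Σfx² − (Σfx)²/n = 2151 − 403²/86 = 262.5233
Population variance = 262.5233 / 86 = 3.0526

3.05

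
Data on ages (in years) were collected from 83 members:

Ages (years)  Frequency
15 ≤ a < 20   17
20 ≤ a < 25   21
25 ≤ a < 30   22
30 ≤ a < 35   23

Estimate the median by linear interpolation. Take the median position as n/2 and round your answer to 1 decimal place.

Cumulative frequencies: 17, 38, 60, 83
n = 83; position = n/2 = 41.5.
This falls in the class 25 ≤ a < 30: L = 25, F = 38, f = 22, h = 5.
Median ≈ 25 + ((41.5 − 38) / 22) × 5 = 25.7955

25.8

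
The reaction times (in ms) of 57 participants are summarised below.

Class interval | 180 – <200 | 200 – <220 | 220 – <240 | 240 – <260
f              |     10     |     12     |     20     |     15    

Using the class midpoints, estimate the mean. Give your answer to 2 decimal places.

Midpoints: 190, 210, 230, 250
Σfm = 10×190 + 12×210 + 20×230 + 15×250 = 12770
n = Σf = 57
Mean = 12770 / 57 = 224.0351

224.04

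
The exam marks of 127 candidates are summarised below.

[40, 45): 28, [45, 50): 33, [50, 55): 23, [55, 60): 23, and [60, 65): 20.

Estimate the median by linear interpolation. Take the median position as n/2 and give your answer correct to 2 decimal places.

50.54

Cumulative frequencies: 28, 61, 84, 107, 127
n = 127; position = n/2 = 63.5.
This falls in the class [50, 55): L = 50, F = 61, f = 23, h = 5.
Median ≈ 50 + ((63.5 − 61) / 23) × 5 = 50.5435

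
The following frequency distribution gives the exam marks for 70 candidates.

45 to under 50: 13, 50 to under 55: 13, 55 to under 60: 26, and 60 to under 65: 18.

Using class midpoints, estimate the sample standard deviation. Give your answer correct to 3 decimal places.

Midpoints: 47.5, 52.5, 57.5, 62.5
n = 70, Σfm = 3920, mean = 56.0000
Σfm² = 221437.5
Σf(m − x̄)² = Σfm² − (Σfm)²/n = 221437.5 − 3920²/70 = 1917.5000
Sample variance = 1917.5000 / 69 = 27.7899
Standard deviation = √27.7899 = 5.2716

5.272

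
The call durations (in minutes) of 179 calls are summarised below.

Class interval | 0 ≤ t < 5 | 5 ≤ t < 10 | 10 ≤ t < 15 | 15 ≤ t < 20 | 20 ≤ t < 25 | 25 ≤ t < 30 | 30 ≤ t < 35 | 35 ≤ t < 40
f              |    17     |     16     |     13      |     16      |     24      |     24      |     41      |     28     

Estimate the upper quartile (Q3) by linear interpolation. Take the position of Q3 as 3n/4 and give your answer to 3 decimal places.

Cumulative frequencies: 17, 33, 46, 62, 86, 110, 151, 179
n = 179; position = 3n/4 = 134.25.
This falls in the class 30 ≤ t < 35: L = 30, F = 110, f = 41, h = 5.
Upper quartile ≈ 30 + ((134.25 − 110) / 41) × 5 = 32.9573

32.957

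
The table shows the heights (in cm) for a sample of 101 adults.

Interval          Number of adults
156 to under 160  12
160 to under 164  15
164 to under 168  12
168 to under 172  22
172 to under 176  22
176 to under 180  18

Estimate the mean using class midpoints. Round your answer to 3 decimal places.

169.208

Midpoints: 158, 162, 166, 170, 174, 178
Σfm = 12×158 + 15×162 + 12×166 + 22×170 + 22×174 + 18×178 = 17090
n = Σf = 101
Mean = 17090 / 101 = 169.2079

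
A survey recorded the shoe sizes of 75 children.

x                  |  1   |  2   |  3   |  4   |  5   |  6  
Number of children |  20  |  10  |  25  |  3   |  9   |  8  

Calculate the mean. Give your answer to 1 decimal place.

Values: 1, 2, 3, 4, 5, 6
Σfx = 20×1 + 10×2 + 25×3 + 3×4 + 9×5 + 8×6 = 220
n = Σf = 75
Mean = 220 / 75 = 2.9333

2.9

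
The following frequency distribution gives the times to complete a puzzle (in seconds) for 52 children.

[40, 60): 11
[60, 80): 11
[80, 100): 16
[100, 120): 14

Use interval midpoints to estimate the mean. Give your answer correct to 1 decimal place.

82.7

Midpoints: 50, 70, 90, 110
Σfm = 11×50 + 11×70 + 16×90 + 14×110 = 4300
n = Σf = 52
Mean = 4300 / 52 = 82.6923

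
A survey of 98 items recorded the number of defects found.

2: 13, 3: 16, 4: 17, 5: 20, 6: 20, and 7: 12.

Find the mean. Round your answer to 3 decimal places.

4.551

Values: 2, 3, 4, 5, 6, 7
Σfx = 13×2 + 16×3 + 17×4 + 20×5 + 20×6 + 12×7 = 446
n = Σf = 98
Mean = 446 / 98 = 4.5510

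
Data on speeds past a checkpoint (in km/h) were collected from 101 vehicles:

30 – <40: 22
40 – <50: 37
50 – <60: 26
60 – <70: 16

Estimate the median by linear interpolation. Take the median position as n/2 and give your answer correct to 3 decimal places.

47.703

Cumulative frequencies: 22, 59, 85, 101
n = 101; position = n/2 = 50.5.
This falls in the class 40 – <50: L = 40, F = 22, f = 37, h = 10.
Median ≈ 40 + ((50.5 − 22) / 37) × 10 = 47.7027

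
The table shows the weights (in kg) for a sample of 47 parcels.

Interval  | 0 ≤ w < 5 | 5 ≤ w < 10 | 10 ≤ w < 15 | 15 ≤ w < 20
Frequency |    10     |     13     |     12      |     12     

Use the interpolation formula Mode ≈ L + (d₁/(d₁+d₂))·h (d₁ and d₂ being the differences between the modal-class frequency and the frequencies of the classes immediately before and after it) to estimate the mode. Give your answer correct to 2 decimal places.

Modal class: 5 ≤ w < 10 (highest frequency 13).
d₁ = 13 − 10 = 3, d₂ = 13 − 12 = 1
Mode ≈ 5 + (3/(3+1)) × 5 = 5 + 3.7500 = 8.7500

8.75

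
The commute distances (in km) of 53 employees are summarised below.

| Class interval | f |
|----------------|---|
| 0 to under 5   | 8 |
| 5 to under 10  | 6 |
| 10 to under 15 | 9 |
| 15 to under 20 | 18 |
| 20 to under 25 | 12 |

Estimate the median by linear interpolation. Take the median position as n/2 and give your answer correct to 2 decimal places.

Cumulative frequencies: 8, 14, 23, 41, 53
n = 53; position = n/2 = 26.5.
This falls in the class 15 to under 20: L = 15, F = 23, f = 18, h = 5.
Median ≈ 15 + ((26.5 − 23) / 18) × 5 = 15.9722

15.97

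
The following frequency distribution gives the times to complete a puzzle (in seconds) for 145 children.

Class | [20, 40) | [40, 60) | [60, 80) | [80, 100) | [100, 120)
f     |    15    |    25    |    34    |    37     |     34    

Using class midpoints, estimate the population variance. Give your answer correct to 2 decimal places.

664.16

Midpoints: 30, 50, 70, 90, 110
n = 145, Σfm = 11150, mean = 76.8966
Σfm² = 953700
Σf(m − x̄)² = Σfm² − (Σfm)²/n = 953700 − 11150²/145 = 96303.4483
Population variance = 96303.4483 / 145 = 664.1617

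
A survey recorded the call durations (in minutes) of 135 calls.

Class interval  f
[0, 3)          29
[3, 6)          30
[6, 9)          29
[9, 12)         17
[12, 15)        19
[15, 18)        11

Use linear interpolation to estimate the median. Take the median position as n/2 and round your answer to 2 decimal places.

6.88

Cumulative frequencies: 29, 59, 88, 105, 124, 135
n = 135; position = n/2 = 67.5.
This falls in the class [6, 9): L = 6, F = 59, f = 29, h = 3.
Median ≈ 6 + ((67.5 − 59) / 29) × 3 = 6.8793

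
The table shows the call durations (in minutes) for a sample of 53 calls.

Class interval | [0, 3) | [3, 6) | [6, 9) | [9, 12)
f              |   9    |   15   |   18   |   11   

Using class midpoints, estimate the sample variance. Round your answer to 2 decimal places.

9.15

Midpoints: 1.5, 4.5, 7.5, 10.5
n = 53, Σfm = 331.5, mean = 6.2547
Σfm² = 2549.25
Σf(m − x̄)² = Σfm² − (Σfm)²/n = 2549.25 − 331.5²/53 = 475.8113
Sample variance = 475.8113 / 52 = 9.1502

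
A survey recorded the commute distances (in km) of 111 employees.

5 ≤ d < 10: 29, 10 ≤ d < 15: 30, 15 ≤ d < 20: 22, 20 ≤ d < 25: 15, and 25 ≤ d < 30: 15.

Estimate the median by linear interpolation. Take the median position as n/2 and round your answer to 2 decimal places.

14.42

Cumulative frequencies: 29, 59, 81, 96, 111
n = 111; position = n/2 = 55.5.
This falls in the class 10 ≤ d < 15: L = 10, F = 29, f = 30, h = 5.
Median ≈ 10 + ((55.5 − 29) / 30) × 5 = 14.4167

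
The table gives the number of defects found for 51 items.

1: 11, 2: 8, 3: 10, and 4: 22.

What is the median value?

3

Cumulative frequencies: 11, 19, 29, 51
n = 51, so the median is the value in position (n+1)/2 = 26.
Position 26 falls at value 3.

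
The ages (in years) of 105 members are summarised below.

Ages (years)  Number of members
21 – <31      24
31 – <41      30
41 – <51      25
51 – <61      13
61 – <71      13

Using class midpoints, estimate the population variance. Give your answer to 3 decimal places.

Midpoints: 26, 36, 46, 56, 66
n = 105, Σfm = 4440, mean = 42.2857
Σfm² = 205400
Σf(m − x̄)² = Σfm² − (Σfm)²/n = 205400 − 4440²/105 = 17651.4286
Population variance = 17651.4286 / 105 = 168.1088

168.109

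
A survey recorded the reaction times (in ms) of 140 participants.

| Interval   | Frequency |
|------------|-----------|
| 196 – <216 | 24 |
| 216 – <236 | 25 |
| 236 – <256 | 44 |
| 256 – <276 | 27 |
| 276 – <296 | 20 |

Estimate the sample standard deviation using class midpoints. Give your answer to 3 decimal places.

Midpoints: 206, 226, 246, 266, 286
n = 140, Σfm = 34320, mean = 245.1429
Σfm² = 8504400
Σf(m − x̄)² = Σfm² − (Σfm)²/n = 8504400 − 34320²/140 = 91097.1429
Sample variance = 91097.1429 / 139 = 655.3751
Standard deviation = √655.3751 = 25.6003

25.600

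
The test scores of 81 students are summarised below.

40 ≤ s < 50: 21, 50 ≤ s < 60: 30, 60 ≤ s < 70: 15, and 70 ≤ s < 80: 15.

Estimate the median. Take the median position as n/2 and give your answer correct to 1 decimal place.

56.5

Cumulative frequencies: 21, 51, 66, 81
n = 81; position = n/2 = 40.5.
This falls in the class 50 ≤ s < 60: L = 50, F = 21, f = 30, h = 10.
Median ≈ 50 + ((40.5 − 21) / 30) × 10 = 56.5000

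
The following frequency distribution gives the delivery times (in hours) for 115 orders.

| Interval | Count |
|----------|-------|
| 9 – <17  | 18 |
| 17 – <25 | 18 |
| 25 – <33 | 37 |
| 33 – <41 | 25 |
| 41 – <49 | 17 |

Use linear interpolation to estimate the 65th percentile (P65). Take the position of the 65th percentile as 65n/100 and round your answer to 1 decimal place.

Cumulative frequencies: 18, 36, 73, 98, 115
n = 115; position = 65n/100 = 74.75.
This falls in the class 33 – <41: L = 33, F = 73, f = 25, h = 8.
65th percentile ≈ 33 + ((74.75 − 73) / 25) × 8 = 33.5600

33.6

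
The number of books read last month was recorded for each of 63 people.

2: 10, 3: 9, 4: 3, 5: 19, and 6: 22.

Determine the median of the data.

Cumulative frequencies: 10, 19, 22, 41, 63
n = 63, so the median is the value in position (n+1)/2 = 32.
Position 32 falls at value 5.

5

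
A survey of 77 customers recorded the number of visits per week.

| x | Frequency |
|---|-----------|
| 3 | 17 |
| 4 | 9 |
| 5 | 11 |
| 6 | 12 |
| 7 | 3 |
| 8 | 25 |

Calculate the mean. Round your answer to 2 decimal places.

Values: 3, 4, 5, 6, 7, 8
Σfx = 17×3 + 9×4 + 11×5 + 12×6 + 3×7 + 25×8 = 435
n = Σf = 77
Mean = 435 / 77 = 5.6494

5.65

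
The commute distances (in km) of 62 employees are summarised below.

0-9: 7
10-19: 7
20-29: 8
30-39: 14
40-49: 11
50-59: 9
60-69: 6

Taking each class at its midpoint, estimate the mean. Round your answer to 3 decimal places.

Midpoints: 4.5, 14.5, 24.5, 34.5, 44.5, 54.5, 64.5
Σfm = 7×4.5 + 7×14.5 + 8×24.5 + 14×34.5 + 11×44.5 + 9×54.5 + 6×64.5 = 2179
n = Σf = 62
Mean = 2179 / 62 = 35.1452

35.145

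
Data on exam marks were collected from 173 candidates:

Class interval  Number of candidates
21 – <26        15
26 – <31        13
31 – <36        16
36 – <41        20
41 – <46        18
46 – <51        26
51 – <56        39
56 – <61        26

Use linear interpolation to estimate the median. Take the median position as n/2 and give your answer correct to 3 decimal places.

Cumulative frequencies: 15, 28, 44, 64, 82, 108, 147, 173
n = 173; position = n/2 = 86.5.
This falls in the class 46 – <51: L = 46, F = 82, f = 26, h = 5.
Median ≈ 46 + ((86.5 − 82) / 26) × 5 = 46.8654

46.865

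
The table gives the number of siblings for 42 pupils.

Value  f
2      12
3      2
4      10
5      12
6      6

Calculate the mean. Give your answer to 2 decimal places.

3.95

Values: 2, 3, 4, 5, 6
Σfx = 12×2 + 2×3 + 10×4 + 12×5 + 6×6 = 166
n = Σf = 42
Mean = 166 / 42 = 3.9524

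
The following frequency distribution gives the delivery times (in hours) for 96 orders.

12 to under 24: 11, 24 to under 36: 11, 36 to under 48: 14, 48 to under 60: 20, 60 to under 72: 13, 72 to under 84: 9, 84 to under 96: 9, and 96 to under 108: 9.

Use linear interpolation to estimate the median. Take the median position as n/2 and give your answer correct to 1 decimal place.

Cumulative frequencies: 11, 22, 36, 56, 69, 78, 87, 96
n = 96; position = n/2 = 48.
This falls in the class 48 to under 60: L = 48, F = 36, f = 20, h = 12.
Median ≈ 48 + ((48 − 36) / 20) × 12 = 55.2000

55.2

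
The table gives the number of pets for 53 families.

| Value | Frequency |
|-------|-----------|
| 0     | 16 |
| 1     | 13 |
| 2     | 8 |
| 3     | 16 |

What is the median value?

1

Cumulative frequencies: 16, 29, 37, 53
n = 53, so the median is the value in position (n+1)/2 = 27.
Position 27 falls at value 1.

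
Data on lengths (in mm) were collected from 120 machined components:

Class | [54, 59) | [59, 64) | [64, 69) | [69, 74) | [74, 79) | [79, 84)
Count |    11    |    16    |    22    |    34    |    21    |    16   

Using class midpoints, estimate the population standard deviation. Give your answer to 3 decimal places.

Midpoints: 56.5, 61.5, 66.5, 71.5, 76.5, 81.5
n = 120, Σfm = 8410, mean = 70.0833
Σfm² = 595910
Σf(m − x̄)² = Σfm² − (Σfm)²/n = 595910 − 8410²/120 = 6509.1667
Population variance = 6509.1667 / 120 = 54.2431
Standard deviation = √54.2431 = 7.3650

7.365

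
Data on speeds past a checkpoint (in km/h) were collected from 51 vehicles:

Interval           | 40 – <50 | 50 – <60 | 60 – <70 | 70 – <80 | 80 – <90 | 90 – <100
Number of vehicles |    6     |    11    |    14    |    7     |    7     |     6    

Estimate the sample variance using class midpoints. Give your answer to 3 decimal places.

Midpoints: 45, 55, 65, 75, 85, 95
n = 51, Σfm = 3475, mean = 68.1373
Σfm² = 248675
Σf(m − x̄)² = Σfm² − (Σfm)²/n = 248675 − 3475²/51 = 11898.0392
Sample variance = 11898.0392 / 50 = 237.9608

237.961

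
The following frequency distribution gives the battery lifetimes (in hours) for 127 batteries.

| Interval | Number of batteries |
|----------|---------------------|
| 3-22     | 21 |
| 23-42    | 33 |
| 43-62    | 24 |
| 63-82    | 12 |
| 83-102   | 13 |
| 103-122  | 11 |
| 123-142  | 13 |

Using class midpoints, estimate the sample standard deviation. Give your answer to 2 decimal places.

Midpoints: 12.5, 32.5, 52.5, 72.5, 92.5, 112.5, 132.5
n = 127, Σfm = 7627.5, mean = 60.0591
Σfm² = 646043.75
Σf(m − x̄)² = Σfm² − (Σfm)²/n = 646043.75 − 7627.5²/127 = 187943.3071
Sample variance = 187943.3071 / 126 = 1491.6135
Standard deviation = √1491.6135 = 38.6214

38.62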